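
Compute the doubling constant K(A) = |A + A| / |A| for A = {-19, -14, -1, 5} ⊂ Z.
K = |A + A| / |A| = 10/4 = 5/2

Enumerate A + A = {a + b : a, b ∈ A}. With |A| = 4, there are |A|^2 = 16 ordered sum pairs; collecting distinct values, A + A = {-38, -33, -28, -20, -15, -14, -9, -2, 4, 10}, so |A + A| = 10. Thus K = 10/4 = 5/2. For comparison, the minimum possible |A + A| over all 4-element sets is 2·4 − 1 = 7 (so min K = 7/4), attained only by arithmetic progressions.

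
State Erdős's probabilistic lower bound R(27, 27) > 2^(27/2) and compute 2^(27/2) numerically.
2^(27/2) = 11585.2375; so R(27, 27) > 11585.2375

Colour each edge of K_n uniformly at random with red/blue. The expected number of monochromatic K_27 is C(n, 27) · 2 · 2^(−C(27,2)). If C(n, 27) · 2^(1 − C(27,2)) < 1, then with positive probability no monochromatic K_27 exists, so R(27, 27) > n. The standard estimate C(n, 27) ≤ n^27/27! shows this inequality holds whenever n ≤ 2^(27/2) (since 27! · 2^(C(27,2) − 1) > 2^(27^2/2) ≥ n^27). Hence R(27, 27) > 2^(27/2) = 11585.2375.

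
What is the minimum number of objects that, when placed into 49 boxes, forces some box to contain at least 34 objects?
n = (34 − 1)·49 + 1 = 1618

By the generalised pigeonhole principle, to guarantee some box contains ≥ r objects we need more than (r − 1) · k objects total. Threshold: n = (r − 1) · k + 1. With r = 34 and k = 49: n = 33 · 49 + 1 = 1617 + 1 = 1618. For n = 1617 = 33 · 49, we can put exactly 33 objects in every box, avoiding 34 in any single one — so 1618 is tight.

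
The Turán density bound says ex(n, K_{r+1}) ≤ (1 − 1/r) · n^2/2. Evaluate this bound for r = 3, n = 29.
Turán density bound = (2/3) · 29^2/2 = 841/3 ≈ 280.3333

Turán's theorem: ex(n, K_{r+1}) is achieved by the complete r-partite Turán graph T(n, r) with parts as balanced as possible, and is at most (1 − 1/r) · n^2/2. For r = 3, n = 29: the density bound is (2/3) · 841/2 = 841/3 ≈ 280.3333. The integer-valued extremum is e(T(29, 3)) = 280, which is strictly less than the density bound 841/3 since 3 ∤ 29 (the parts of T(29, 3) cannot all be equal).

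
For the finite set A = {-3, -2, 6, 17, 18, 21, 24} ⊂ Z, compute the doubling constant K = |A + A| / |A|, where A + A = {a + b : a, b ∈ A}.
K = |A + A| / |A| = 26/7

Enumerate A + A = {a + b : a, b ∈ A}. With |A| = 7, there are |A|^2 = 49 ordered sum pairs; collecting distinct values, A + A = {-6, -5, -4, 3, 4, 12, 14, 15, 16, 18, 19, 21, 22, 23, 24, 27, 30, 34, 35, 36, 38, 39, 41, 42, 45, 48}, so |A + A| = 26. Thus K = 26/7. For comparison, the minimum possible |A + A| over all 7-element sets is 2·7 − 1 = 13 (so min K = 13/7), attained only by arithmetic progressions.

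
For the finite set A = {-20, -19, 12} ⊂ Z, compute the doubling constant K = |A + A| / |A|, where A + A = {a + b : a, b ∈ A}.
K = |A + A| / |A| = 6/3 = 2

Enumerate A + A = {a + b : a, b ∈ A}. With |A| = 3, there are |A|^2 = 9 ordered sum pairs; collecting distinct values, A + A = {-40, -39, -38, -8, -7, 24}, so |A + A| = 6. Thus K = 6/3 = 2. For comparison, the minimum possible |A + A| over all 3-element sets is 2·3 − 1 = 5 (so min K = 5/3), attained only by arithmetic progressions.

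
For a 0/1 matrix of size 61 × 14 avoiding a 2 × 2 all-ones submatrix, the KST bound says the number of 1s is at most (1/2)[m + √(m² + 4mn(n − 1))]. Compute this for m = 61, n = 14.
z(61, 14; 2, 2) ≤ (1/2)[61 + √(61² + 4·61·14·13)] = (1/2)[61 + √48129] = 140.1916

Kővári–Sós–Turán: let r_1, ..., r_61 be the row sums and z = Σ r_i the total number of 1s. Each pair of columns can share at most one row with both entries 1 (else a 2×2 all-ones block appears), so Σ_i C(r_i, 2) ≤ C(14, 2) = 91. By convexity Σ_i C(r_i, 2) ≥ 61·C(z/61, 2) = z(z − 61)/(2·61), giving z² − 61z − 61·14·13 ≤ 0 and hence z ≤ (1/2)[61 + √(3721 + 4·11102)] = (1/2)[61 + √48129] ≈ (1/2)(61 + 219.3832) = 140.1916.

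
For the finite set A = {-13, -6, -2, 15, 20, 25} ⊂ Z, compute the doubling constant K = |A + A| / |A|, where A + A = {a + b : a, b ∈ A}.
K = |A + A| / |A| = 20/6 = 10/3

Enumerate A + A = {a + b : a, b ∈ A}. With |A| = 6, there are |A|^2 = 36 ordered sum pairs; collecting distinct values, A + A = {-26, -19, -15, -12, -8, -4, 2, 7, 9, 12, 13, 14, 18, 19, 23, 30, 35, 40, 45, 50}, so |A + A| = 20. Thus K = 20/6 = 10/3. For comparison, the minimum possible |A + A| over all 6-element sets is 2·6 − 1 = 11 (so min K = 11/6), attained only by arithmetic progressions.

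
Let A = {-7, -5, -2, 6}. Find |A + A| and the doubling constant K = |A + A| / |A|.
K = |A + A| / |A| = 10/4 = 5/2

Enumerate A + A = {a + b : a, b ∈ A}. With |A| = 4, there are |A|^2 = 16 ordered sum pairs; collecting distinct values, A + A = {-14, -12, -10, -9, -7, -4, -1, 1, 4, 12}, so |A + A| = 10. Thus K = 10/4 = 5/2. For comparison, the minimum possible |A + A| over all 4-element sets is 2·4 − 1 = 7 (so min K = 7/4), attained only by arithmetic progressions.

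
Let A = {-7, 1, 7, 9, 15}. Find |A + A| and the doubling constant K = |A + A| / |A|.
K = |A + A| / |A| = 12/5

Enumerate A + A = {a + b : a, b ∈ A}. With |A| = 5, there are |A|^2 = 25 ordered sum pairs; collecting distinct values, A + A = {-14, -6, 0, 2, 8, 10, 14, 16, 18, 22, 24, 30}, so |A + A| = 12. Thus K = 12/5. For comparison, the minimum possible |A + A| over all 5-element sets is 2·5 − 1 = 9 (so min K = 9/5), attained only by arithmetic progressions.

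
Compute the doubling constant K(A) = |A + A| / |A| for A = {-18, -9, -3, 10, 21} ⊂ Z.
K = |A + A| / |A| = 15/5 = 3

Enumerate A + A = {a + b : a, b ∈ A}. With |A| = 5, there are |A|^2 = 25 ordered sum pairs; collecting distinct values, A + A = {-36, -27, -21, -18, -12, -8, -6, 1, 3, 7, 12, 18, 20, 31, 42}, so |A + A| = 15. Thus K = 15/5 = 3. For comparison, the minimum possible |A + A| over all 5-element sets is 2·5 − 1 = 9 (so min K = 9/5), attained only by arithmetic progressions.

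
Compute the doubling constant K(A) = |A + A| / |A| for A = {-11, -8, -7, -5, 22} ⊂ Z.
K = |A + A| / |A| = 14/5

Enumerate A + A = {a + b : a, b ∈ A}. With |A| = 5, there are |A|^2 = 25 ordered sum pairs; collecting distinct values, A + A = {-22, -19, -18, -16, -15, -14, -13, -12, -10, 11, 14, 15, 17, 44}, so |A + A| = 14. Thus K = 14/5. For comparison, the minimum possible |A + A| over all 5-element sets is 2·5 − 1 = 9 (so min K = 9/5), attained only by arithmetic progressions.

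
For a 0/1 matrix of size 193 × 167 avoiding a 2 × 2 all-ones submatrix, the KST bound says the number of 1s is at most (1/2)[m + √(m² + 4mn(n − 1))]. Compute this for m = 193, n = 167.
z(193, 167; 2, 2) ≤ (1/2)[193 + √(193² + 4·193·167·166)] = (1/2)[193 + √21438633] = 2411.5936

Kővári–Sós–Turán: let r_1, ..., r_193 be the row sums and z = Σ r_i the total number of 1s. Each pair of columns can share at most one row with both entries 1 (else a 2×2 all-ones block appears), so Σ_i C(r_i, 2) ≤ C(167, 2) = 13861. By convexity Σ_i C(r_i, 2) ≥ 193·C(z/193, 2) = z(z − 193)/(2·193), giving z² − 193z − 193·167·166 ≤ 0 and hence z ≤ (1/2)[193 + √(37249 + 4·5350346)] = (1/2)[193 + √21438633] ≈ (1/2)(193 + 4630.1871) = 2411.5936.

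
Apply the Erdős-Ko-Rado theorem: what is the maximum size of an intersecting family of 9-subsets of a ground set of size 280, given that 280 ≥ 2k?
max |F| = C(279, 8) = 822871715492970

The Erdős-Ko-Rado theorem states: for n ≥ 2k, an intersecting family of k-subsets of an n-element set has size at most C(n − 1, k − 1), with equality for 'star' families {A ⊆ [n] : |A| = k, i ∈ A} (fix an element i). For n = 280, k = 9: C(279, 8) = 822871715492970.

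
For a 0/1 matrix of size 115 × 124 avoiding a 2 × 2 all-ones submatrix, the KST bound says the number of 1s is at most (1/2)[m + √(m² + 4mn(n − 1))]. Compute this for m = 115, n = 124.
z(115, 124; 2, 2) ≤ (1/2)[115 + √(115² + 4·115·124·123)] = (1/2)[115 + √7029145] = 1383.1267

Kővári–Sós–Turán: let r_1, ..., r_115 be the row sums and z = Σ r_i the total number of 1s. Each pair of columns can share at most one row with both entries 1 (else a 2×2 all-ones block appears), so Σ_i C(r_i, 2) ≤ C(124, 2) = 7626. By convexity Σ_i C(r_i, 2) ≥ 115·C(z/115, 2) = z(z − 115)/(2·115), giving z² − 115z − 115·124·123 ≤ 0 and hence z ≤ (1/2)[115 + √(13225 + 4·1753980)] = (1/2)[115 + √7029145] ≈ (1/2)(115 + 2651.2535) = 1383.1267.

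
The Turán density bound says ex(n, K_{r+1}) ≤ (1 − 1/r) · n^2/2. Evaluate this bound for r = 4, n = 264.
Turán density bound = (3/4) · 264^2/2 = 26136

Turán's theorem: ex(n, K_{r+1}) is achieved by the complete r-partite Turán graph T(n, r) with parts as balanced as possible, and is at most (1 − 1/r) · n^2/2. For r = 4, n = 264: the density bound is (3/4) · 69696/2 = 26136. Since 4 ∣ 264, the Turán graph T(264, 4) has parts of equal size 66, and its edge count e(T(264, 4)) = 26136 attains the density bound exactly.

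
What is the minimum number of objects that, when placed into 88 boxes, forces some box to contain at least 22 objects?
n = (22 − 1)·88 + 1 = 1849

By the generalised pigeonhole principle, to guarantee some box contains ≥ r objects we need more than (r − 1) · k objects total. Threshold: n = (r − 1) · k + 1. With r = 22 and k = 88: n = 21 · 88 + 1 = 1848 + 1 = 1849. For n = 1848 = 21 · 88, we can put exactly 21 objects in every box, avoiding 22 in any single one — so 1849 is tight.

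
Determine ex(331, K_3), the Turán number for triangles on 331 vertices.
ex(331, K_3) = ⌊331^2/4⌋ = 27390

Mantel (1907): a triangle-free graph on n vertices has at most ⌊n^2/4⌋ edges, with equality for the complete bipartite graph K_{⌊n/2⌋, ⌈n/2⌉}. For n = 331: ⌊331^2/4⌋ = ⌊109561/4⌋ = 27390. The extremal graph is K_{165, 166}, which has 165·166 = 27390 edges.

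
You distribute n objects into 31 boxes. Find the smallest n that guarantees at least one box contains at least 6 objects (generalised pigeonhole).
n = (6 − 1)·31 + 1 = 156

By the generalised pigeonhole principle, to guarantee some box contains ≥ r objects we need more than (r − 1) · k objects total. Threshold: n = (r − 1) · k + 1. With r = 6 and k = 31: n = 5 · 31 + 1 = 155 + 1 = 156. For n = 155 = 5 · 31, we can put exactly 5 objects in every box, avoiding 6 in any single one — so 156 is tight.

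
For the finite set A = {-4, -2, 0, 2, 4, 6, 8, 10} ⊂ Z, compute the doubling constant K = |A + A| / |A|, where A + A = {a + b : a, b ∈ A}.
K = |A + A| / |A| = 15/8

Enumerate A + A = {a + b : a, b ∈ A}. With |A| = 8, there are |A|^2 = 64 ordered sum pairs; collecting distinct values, A + A = {-8, -6, -4, -2, 0, 2, 4, 6, 8, 10, 12, 14, 16, 18, 20}, so |A + A| = 15. Thus K = 15/8. Here |A + A| = 2|A| − 1 = 15, the minimum possible — so K = 15/8 is minimal, which holds iff A is an arithmetic progression.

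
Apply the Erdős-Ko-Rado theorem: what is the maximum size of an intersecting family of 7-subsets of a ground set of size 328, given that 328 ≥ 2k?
max |F| = C(327, 6) = 1621509963255

Erdős-Ko-Rado (1961): when n ≥ 2k, max |F| = C(n−1, k−1). The bound is attained by the star {A : i ∈ A} for any fixed i ∈ [n]. Here C(328−1, 7−1) = C(327, 6) = 1621509963255.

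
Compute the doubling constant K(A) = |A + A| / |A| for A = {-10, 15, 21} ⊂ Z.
K = |A + A| / |A| = 6/3 = 2

Enumerate A + A = {a + b : a, b ∈ A}. With |A| = 3, there are |A|^2 = 9 ordered sum pairs; collecting distinct values, A + A = {-20, 5, 11, 30, 36, 42}, so |A + A| = 6. Thus K = 6/3 = 2. For comparison, the minimum possible |A + A| over all 3-element sets is 2·3 − 1 = 5 (so min K = 5/3), attained only by arithmetic progressions.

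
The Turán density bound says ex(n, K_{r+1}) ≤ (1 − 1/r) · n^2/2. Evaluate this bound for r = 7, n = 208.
Turán density bound = (6/7) · 208^2/2 = 129792/7 ≈ 18541.7143

Turán's theorem: ex(n, K_{r+1}) is achieved by the complete r-partite Turán graph T(n, r) with parts as balanced as possible, and is at most (1 − 1/r) · n^2/2. For r = 7, n = 208: the density bound is (6/7) · 43264/2 = 129792/7 ≈ 18541.7143. The integer-valued extremum is e(T(208, 7)) = 18541, which is strictly less than the density bound 129792/7 since 7 ∤ 208 (the parts of T(208, 7) cannot all be equal).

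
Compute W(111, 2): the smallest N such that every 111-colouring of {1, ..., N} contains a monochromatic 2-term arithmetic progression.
W(111, 2) = 111 + 1 = 112

A 2-term AP is any pair of integers, so a monochromatic 2-AP exists iff some colour is used at least twice. With 111 colours, the colouring i ↦ i on {1, ..., 111} uses each colour once, avoiding any monochromatic pair, so W(111, 2) > 111. For {1, ..., 112}, pigeonhole forces two integers of the same colour, which form a monochromatic 2-AP. Hence W(111, 2) = 112.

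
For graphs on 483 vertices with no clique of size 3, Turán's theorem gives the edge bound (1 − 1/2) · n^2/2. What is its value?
Turán density bound = (1/2) · 483^2/2 = 233289/4 ≈ 58322.25

Turán's theorem: ex(n, K_{r+1}) is achieved by the complete r-partite Turán graph T(n, r) with parts as balanced as possible, and is at most (1 − 1/r) · n^2/2. For r = 2, n = 483: the density bound is (1/2) · 233289/2 = 233289/4 ≈ 58322.25. The integer-valued extremum is e(T(483, 2)) = 58322, which is strictly less than the density bound 233289/4 since 2 ∤ 483 (the parts of T(483, 2) cannot all be equal).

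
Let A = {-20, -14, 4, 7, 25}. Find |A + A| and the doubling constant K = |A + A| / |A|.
K = |A + A| / |A| = 14/5

Enumerate A + A = {a + b : a, b ∈ A}. With |A| = 5, there are |A|^2 = 25 ordered sum pairs; collecting distinct values, A + A = {-40, -34, -28, -16, -13, -10, -7, 5, 8, 11, 14, 29, 32, 50}, so |A + A| = 14. Thus K = 14/5. For comparison, the minimum possible |A + A| over all 5-element sets is 2·5 − 1 = 9 (so min K = 9/5), attained only by arithmetic progressions.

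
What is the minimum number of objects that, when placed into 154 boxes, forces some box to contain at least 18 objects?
n = (18 − 1)·154 + 1 = 2619

By the generalised pigeonhole principle, to guarantee some box contains ≥ r objects we need more than (r − 1) · k objects total. Threshold: n = (r − 1) · k + 1. With r = 18 and k = 154: n = 17 · 154 + 1 = 2618 + 1 = 2619. For n = 2618 = 17 · 154, we can put exactly 17 objects in every box, avoiding 18 in any single one — so 2619 is tight.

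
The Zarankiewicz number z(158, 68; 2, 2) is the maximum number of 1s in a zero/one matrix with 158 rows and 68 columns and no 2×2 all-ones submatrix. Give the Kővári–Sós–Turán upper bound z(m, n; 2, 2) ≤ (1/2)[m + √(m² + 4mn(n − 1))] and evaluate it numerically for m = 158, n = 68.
z(158, 68; 2, 2) ≤ (1/2)[158 + √(158² + 4·158·68·67)] = (1/2)[158 + √2904356] = 931.1086

Kővári–Sós–Turán: let r_1, ..., r_158 be the row sums and z = Σ r_i the total number of 1s. Each pair of columns can share at most one row with both entries 1 (else a 2×2 all-ones block appears), so Σ_i C(r_i, 2) ≤ C(68, 2) = 2278. By convexity Σ_i C(r_i, 2) ≥ 158·C(z/158, 2) = z(z − 158)/(2·158), giving z² − 158z − 158·68·67 ≤ 0 and hence z ≤ (1/2)[158 + √(24964 + 4·719848)] = (1/2)[158 + √2904356] ≈ (1/2)(158 + 1704.2171) = 931.1086.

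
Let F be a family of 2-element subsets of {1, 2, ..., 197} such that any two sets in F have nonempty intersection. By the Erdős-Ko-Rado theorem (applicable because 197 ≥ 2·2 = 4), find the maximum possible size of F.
max |F| = C(196, 1) = 196

Erdős-Ko-Rado (1961): when n ≥ 2k, max |F| = C(n−1, k−1). The bound is attained by the star {A : i ∈ A} for any fixed i ∈ [n]. Here C(197−1, 2−1) = C(196, 1) = 196.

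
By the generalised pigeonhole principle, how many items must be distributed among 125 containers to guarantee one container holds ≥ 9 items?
n = (9 − 1)·125 + 1 = 1001

By the generalised pigeonhole principle, to guarantee some box contains ≥ r objects we need more than (r − 1) · k objects total. Threshold: n = (r − 1) · k + 1. With r = 9 and k = 125: n = 8 · 125 + 1 = 1000 + 1 = 1001. For n = 1000 = 8 · 125, we can put exactly 8 objects in every box, avoiding 9 in any single one — so 1001 is tight.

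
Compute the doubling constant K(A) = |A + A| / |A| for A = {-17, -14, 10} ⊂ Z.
K = |A + A| / |A| = 6/3 = 2

Enumerate A + A = {a + b : a, b ∈ A}. With |A| = 3, there are |A|^2 = 9 ordered sum pairs; collecting distinct values, A + A = {-34, -31, -28, -7, -4, 20}, so |A + A| = 6. Thus K = 6/3 = 2. For comparison, the minimum possible |A + A| over all 3-element sets is 2·3 − 1 = 5 (so min K = 5/3), attained only by arithmetic progressions.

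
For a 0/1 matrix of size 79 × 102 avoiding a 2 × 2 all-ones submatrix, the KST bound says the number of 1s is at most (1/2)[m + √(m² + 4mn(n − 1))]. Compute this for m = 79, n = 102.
z(79, 102; 2, 2) ≤ (1/2)[79 + √(79² + 4·79·102·101)] = (1/2)[79 + √3261673] = 942.5051

Kővári–Sós–Turán: let r_1, ..., r_79 be the row sums and z = Σ r_i the total number of 1s. Each pair of columns can share at most one row with both entries 1 (else a 2×2 all-ones block appears), so Σ_i C(r_i, 2) ≤ C(102, 2) = 5151. By convexity Σ_i C(r_i, 2) ≥ 79·C(z/79, 2) = z(z − 79)/(2·79), giving z² − 79z − 79·102·101 ≤ 0 and hence z ≤ (1/2)[79 + √(6241 + 4·813858)] = (1/2)[79 + √3261673] ≈ (1/2)(79 + 1806.0102) = 942.5051.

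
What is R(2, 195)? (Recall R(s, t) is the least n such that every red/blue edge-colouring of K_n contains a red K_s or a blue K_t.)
R(2, 195) = 195

R(2, k) = k for all k ≥ 2: in a 2-colouring of K_k, either some edge is red (a red K_2) or all edges are blue (a blue K_k). And K_{194} coloured all-blue has no blue K_195, so R(2, 195) > 194. Hence R(2, 195) = 195.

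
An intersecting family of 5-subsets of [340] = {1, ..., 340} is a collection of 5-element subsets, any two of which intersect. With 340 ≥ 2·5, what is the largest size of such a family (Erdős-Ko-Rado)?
max |F| = C(339, 4) = 540597876

The Erdős-Ko-Rado theorem states: for n ≥ 2k, an intersecting family of k-subsets of an n-element set has size at most C(n − 1, k − 1), with equality for 'star' families {A ⊆ [n] : |A| = k, i ∈ A} (fix an element i). For n = 340, k = 5: C(339, 4) = 540597876.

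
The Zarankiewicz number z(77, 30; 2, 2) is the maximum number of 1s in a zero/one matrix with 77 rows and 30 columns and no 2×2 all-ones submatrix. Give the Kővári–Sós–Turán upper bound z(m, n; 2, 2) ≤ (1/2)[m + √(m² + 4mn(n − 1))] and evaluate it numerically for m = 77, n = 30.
z(77, 30; 2, 2) ≤ (1/2)[77 + √(77² + 4·77·30·29)] = (1/2)[77 + √273889] = 300.172

Kővári–Sós–Turán: let r_1, ..., r_77 be the row sums and z = Σ r_i the total number of 1s. Each pair of columns can share at most one row with both entries 1 (else a 2×2 all-ones block appears), so Σ_i C(r_i, 2) ≤ C(30, 2) = 435. By convexity Σ_i C(r_i, 2) ≥ 77·C(z/77, 2) = z(z − 77)/(2·77), giving z² − 77z − 77·30·29 ≤ 0 and hence z ≤ (1/2)[77 + √(5929 + 4·66990)] = (1/2)[77 + √273889] ≈ (1/2)(77 + 523.3441) = 300.172.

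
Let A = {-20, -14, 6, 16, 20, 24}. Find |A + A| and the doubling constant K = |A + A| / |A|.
K = |A + A| / |A| = 20/6 = 10/3

Enumerate A + A = {a + b : a, b ∈ A}. With |A| = 6, there are |A|^2 = 36 ordered sum pairs; collecting distinct values, A + A = {-40, -34, -28, -14, -8, -4, 0, 2, 4, 6, 10, 12, 22, 26, 30, 32, 36, 40, 44, 48}, so |A + A| = 20. Thus K = 20/6 = 10/3. For comparison, the minimum possible |A + A| over all 6-element sets is 2·6 − 1 = 11 (so min K = 11/6), attained only by arithmetic progressions.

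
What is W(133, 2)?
W(133, 2) = 133 + 1 = 134

A 2-term AP is any pair of integers, so a monochromatic 2-AP exists iff some colour is used at least twice. With 133 colours, the colouring i ↦ i on {1, ..., 133} uses each colour once, avoiding any monochromatic pair, so W(133, 2) > 133. For {1, ..., 134}, pigeonhole forces two integers of the same colour, which form a monochromatic 2-AP. Hence W(133, 2) = 134.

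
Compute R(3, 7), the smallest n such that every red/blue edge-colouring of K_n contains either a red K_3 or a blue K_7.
R(3, 7) = 23

Lower bound: an explicit 2-colouring of K_{22} (typically a Paley-type or other structured construction) avoids a red K_3 and a blue K_7, showing R(3, 7) > 22.
Upper bound: the simple Erdős–Szekeres recurrence only gives R(3, 7) ≤ 25; the tight bound R(3, 7) ≤ 23 requires a sharper case analysis (or computer search) of 2-colourings of K_{23}.
Hence R(3, 7) = 23.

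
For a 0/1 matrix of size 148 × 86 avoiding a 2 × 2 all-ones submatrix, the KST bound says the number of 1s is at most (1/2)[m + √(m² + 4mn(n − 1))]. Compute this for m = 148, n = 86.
z(148, 86; 2, 2) ≤ (1/2)[148 + √(148² + 4·148·86·85)] = (1/2)[148 + √4349424] = 1116.7636

Kővári–Sós–Turán: let r_1, ..., r_148 be the row sums and z = Σ r_i the total number of 1s. Each pair of columns can share at most one row with both entries 1 (else a 2×2 all-ones block appears), so Σ_i C(r_i, 2) ≤ C(86, 2) = 3655. By convexity Σ_i C(r_i, 2) ≥ 148·C(z/148, 2) = z(z − 148)/(2·148), giving z² − 148z − 148·86·85 ≤ 0 and hence z ≤ (1/2)[148 + √(21904 + 4·1081880)] = (1/2)[148 + √4349424] ≈ (1/2)(148 + 2085.5273) = 1116.7636.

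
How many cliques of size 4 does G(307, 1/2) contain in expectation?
E[# K_4] = C(307, 4) · (1/2)^C(4, 2) = 362929260 / 2^6 = 90732315/16 = 5670769.6875

For each 4-subset S of vertices (there are C(307, 4) = 362929260 such S), let X_S = 1 if S induces a K_4 (all C(4, 2) = 6 edges present). Then P(X_S = 1) = (1/2)^6 = 1/64. By linearity of expectation, E[# K_4] = C(307, 4) · (1/2)^6 = 362929260 / 64 = 90732315/16 = 5670769.6875.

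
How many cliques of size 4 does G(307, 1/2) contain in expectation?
E[# K_4] = C(307, 4) · (1/2)^C(4, 2) = 362929260 / 2^6 = 90732315/16 = 5670769.6875

For each 4-subset S of vertices (there are C(307, 4) = 362929260 such S), let X_S = 1 if S induces a K_4 (all C(4, 2) = 6 edges present). Then P(X_S = 1) = (1/2)^6 = 1/64. By linearity of expectation, E[# K_4] = C(307, 4) · (1/2)^6 = 362929260 / 64 = 90732315/16 = 5670769.6875.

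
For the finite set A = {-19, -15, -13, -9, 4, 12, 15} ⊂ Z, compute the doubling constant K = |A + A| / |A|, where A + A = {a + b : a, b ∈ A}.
K = |A + A| / |A| = 27/7

Enumerate A + A = {a + b : a, b ∈ A}. With |A| = 7, there are |A|^2 = 49 ordered sum pairs; collecting distinct values, A + A = {-38, -34, -32, -30, -28, -26, -24, -22, -18, -15, -11, -9, -7, -5, -4, -3, -1, 0, 2, 3, 6, 8, 16, 19, 24, 27, 30}, so |A + A| = 27. Thus K = 27/7. For comparison, the minimum possible |A + A| over all 7-element sets is 2·7 − 1 = 13 (so min K = 13/7), attained only by arithmetic progressions.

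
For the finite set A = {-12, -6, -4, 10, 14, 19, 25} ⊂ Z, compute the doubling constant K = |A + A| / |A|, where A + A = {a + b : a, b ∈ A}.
K = |A + A| / |A| = 27/7

Enumerate A + A = {a + b : a, b ∈ A}. With |A| = 7, there are |A|^2 = 49 ordered sum pairs; collecting distinct values, A + A = {-24, -18, -16, -12, -10, -8, -2, 2, 4, 6, 7, 8, 10, 13, 15, 19, 20, 21, 24, 28, 29, 33, 35, 38, 39, 44, 50}, so |A + A| = 27. Thus K = 27/7. For comparison, the minimum possible |A + A| over all 7-element sets is 2·7 − 1 = 13 (so min K = 13/7), attained only by arithmetic progressions.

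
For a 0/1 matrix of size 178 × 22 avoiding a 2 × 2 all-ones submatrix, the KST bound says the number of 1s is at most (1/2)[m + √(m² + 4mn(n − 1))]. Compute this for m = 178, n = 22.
z(178, 22; 2, 2) ≤ (1/2)[178 + √(178² + 4·178·22·21)] = (1/2)[178 + √360628] = 389.2616

Kővári–Sós–Turán: let r_1, ..., r_178 be the row sums and z = Σ r_i the total number of 1s. Each pair of columns can share at most one row with both entries 1 (else a 2×2 all-ones block appears), so Σ_i C(r_i, 2) ≤ C(22, 2) = 231. By convexity Σ_i C(r_i, 2) ≥ 178·C(z/178, 2) = z(z − 178)/(2·178), giving z² − 178z − 178·22·21 ≤ 0 and hence z ≤ (1/2)[178 + √(31684 + 4·82236)] = (1/2)[178 + √360628] ≈ (1/2)(178 + 600.5231) = 389.2616.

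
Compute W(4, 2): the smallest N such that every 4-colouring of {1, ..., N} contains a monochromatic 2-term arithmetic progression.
W(4, 2) = 4 + 1 = 5

A 2-term AP is any pair of integers, so a monochromatic 2-AP exists iff some colour is used at least twice. With 4 colours, the colouring i ↦ i on {1, ..., 4} uses each colour once, avoiding any monochromatic pair, so W(4, 2) > 4. For {1, ..., 5}, pigeonhole forces two integers of the same colour, which form a monochromatic 2-AP. Hence W(4, 2) = 5.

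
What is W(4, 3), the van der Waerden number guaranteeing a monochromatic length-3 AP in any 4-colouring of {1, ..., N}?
W(4, 3) = 76

This is a classical value, W(4, 3) = 76, established by combining an explicit 4-colouring of {1, ..., 75} with no monochromatic 3-AP (giving the lower bound W(4, 3) > 75) and a finite case analysis / exhaustive computer search showing every 4-colouring of {1, ..., 76} has such an AP.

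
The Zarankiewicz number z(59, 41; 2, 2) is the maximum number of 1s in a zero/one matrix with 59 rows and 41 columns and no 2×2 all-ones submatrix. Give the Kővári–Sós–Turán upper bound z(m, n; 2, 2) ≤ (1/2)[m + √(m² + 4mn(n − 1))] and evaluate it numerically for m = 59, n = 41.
z(59, 41; 2, 2) ≤ (1/2)[59 + √(59² + 4·59·41·40)] = (1/2)[59 + √390521] = 341.9584

Kővári–Sós–Turán: let r_1, ..., r_59 be the row sums and z = Σ r_i the total number of 1s. Each pair of columns can share at most one row with both entries 1 (else a 2×2 all-ones block appears), so Σ_i C(r_i, 2) ≤ C(41, 2) = 820. By convexity Σ_i C(r_i, 2) ≥ 59·C(z/59, 2) = z(z − 59)/(2·59), giving z² − 59z − 59·41·40 ≤ 0 and hence z ≤ (1/2)[59 + √(3481 + 4·96760)] = (1/2)[59 + √390521] ≈ (1/2)(59 + 624.9168) = 341.9584.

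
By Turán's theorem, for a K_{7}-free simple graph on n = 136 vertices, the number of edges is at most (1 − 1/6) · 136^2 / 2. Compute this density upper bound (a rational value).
Turán density bound = (5/6) · 136^2/2 = 23120/3 ≈ 7706.6667

Turán's theorem: ex(n, K_{r+1}) is achieved by the complete r-partite Turán graph T(n, r) with parts as balanced as possible, and is at most (1 − 1/r) · n^2/2. For r = 6, n = 136: the density bound is (5/6) · 18496/2 = 23120/3 ≈ 7706.6667. The integer-valued extremum is e(T(136, 6)) = 7706, which is strictly less than the density bound 23120/3 since 6 ∤ 136 (the parts of T(136, 6) cannot all be equal).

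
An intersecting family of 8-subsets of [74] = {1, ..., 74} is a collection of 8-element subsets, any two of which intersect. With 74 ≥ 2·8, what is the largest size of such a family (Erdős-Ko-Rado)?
max |F| = C(73, 7) = 1629348612

The Erdős-Ko-Rado theorem states: for n ≥ 2k, an intersecting family of k-subsets of an n-element set has size at most C(n − 1, k − 1), with equality for 'star' families {A ⊆ [n] : |A| = k, i ∈ A} (fix an element i). For n = 74, k = 8: C(73, 7) = 1629348612.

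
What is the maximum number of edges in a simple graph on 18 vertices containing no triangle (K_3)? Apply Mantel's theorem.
ex(18, K_3) = ⌊18^2/4⌋ = 81

Mantel (1907): a triangle-free graph on n vertices has at most ⌊n^2/4⌋ edges, with equality for the complete bipartite graph K_{⌊n/2⌋, ⌈n/2⌉}. For n = 18: ⌊18^2/4⌋ = ⌊324/4⌋ = 81. The extremal graph is K_{9, 9}, which has 9·9 = 81 edges.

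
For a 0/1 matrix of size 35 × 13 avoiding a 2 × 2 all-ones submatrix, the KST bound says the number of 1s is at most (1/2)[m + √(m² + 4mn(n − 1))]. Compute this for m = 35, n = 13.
z(35, 13; 2, 2) ≤ (1/2)[35 + √(35² + 4·35·13·12)] = (1/2)[35 + √23065] = 93.4358

Kővári–Sós–Turán: let r_1, ..., r_35 be the row sums and z = Σ r_i the total number of 1s. Each pair of columns can share at most one row with both entries 1 (else a 2×2 all-ones block appears), so Σ_i C(r_i, 2) ≤ C(13, 2) = 78. By convexity Σ_i C(r_i, 2) ≥ 35·C(z/35, 2) = z(z − 35)/(2·35), giving z² − 35z − 35·13·12 ≤ 0 and hence z ≤ (1/2)[35 + √(1225 + 4·5460)] = (1/2)[35 + √23065] ≈ (1/2)(35 + 151.8717) = 93.4358.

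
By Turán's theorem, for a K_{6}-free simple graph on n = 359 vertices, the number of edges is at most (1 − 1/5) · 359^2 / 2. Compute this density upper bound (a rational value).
Turán density bound = (4/5) · 359^2/2 = 257762/5 ≈ 51552.4

Turán's theorem: ex(n, K_{r+1}) is achieved by the complete r-partite Turán graph T(n, r) with parts as balanced as possible, and is at most (1 − 1/r) · n^2/2. For r = 5, n = 359: the density bound is (4/5) · 128881/2 = 257762/5 ≈ 51552.4. The integer-valued extremum is e(T(359, 5)) = 51552, which is strictly less than the density bound 257762/5 since 5 ∤ 359 (the parts of T(359, 5) cannot all be equal).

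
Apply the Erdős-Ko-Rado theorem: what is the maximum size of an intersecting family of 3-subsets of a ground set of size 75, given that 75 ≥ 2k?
max |F| = C(74, 2) = 2701

The Erdős-Ko-Rado theorem states: for n ≥ 2k, an intersecting family of k-subsets of an n-element set has size at most C(n − 1, k − 1), with equality for 'star' families {A ⊆ [n] : |A| = k, i ∈ A} (fix an element i). For n = 75, k = 3: C(74, 2) = 2701.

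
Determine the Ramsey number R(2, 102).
R(2, 102) = 102

R(2, k) = k for all k ≥ 2: in a 2-colouring of K_k, either some edge is red (a red K_2) or all edges are blue (a blue K_k). And K_{101} coloured all-blue has no blue K_102, so R(2, 102) > 101. Hence R(2, 102) = 102.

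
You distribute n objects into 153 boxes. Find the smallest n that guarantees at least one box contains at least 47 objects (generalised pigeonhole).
n = (47 − 1)·153 + 1 = 7039

By the generalised pigeonhole principle, to guarantee some box contains ≥ r objects we need more than (r − 1) · k objects total. Threshold: n = (r − 1) · k + 1. With r = 47 and k = 153: n = 46 · 153 + 1 = 7038 + 1 = 7039. For n = 7038 = 46 · 153, we can put exactly 46 objects in every box, avoiding 47 in any single one — so 7039 is tight.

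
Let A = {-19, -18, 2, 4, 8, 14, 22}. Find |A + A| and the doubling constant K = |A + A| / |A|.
K = |A + A| / |A| = 26/7

Enumerate A + A = {a + b : a, b ∈ A}. With |A| = 7, there are |A|^2 = 49 ordered sum pairs; collecting distinct values, A + A = {-38, -37, -36, -17, -16, -15, -14, -11, -10, -5, -4, 3, 4, 6, 8, 10, 12, 16, 18, 22, 24, 26, 28, 30, 36, 44}, so |A + A| = 26. Thus K = 26/7. For comparison, the minimum possible |A + A| over all 7-element sets is 2·7 − 1 = 13 (so min K = 13/7), attained only by arithmetic progressions.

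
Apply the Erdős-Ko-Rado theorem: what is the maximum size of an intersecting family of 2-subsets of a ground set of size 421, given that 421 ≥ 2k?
max |F| = C(420, 1) = 420

Erdős-Ko-Rado (1961): when n ≥ 2k, max |F| = C(n−1, k−1). The bound is attained by the star {A : i ∈ A} for any fixed i ∈ [n]. Here C(421−1, 2−1) = C(420, 1) = 420.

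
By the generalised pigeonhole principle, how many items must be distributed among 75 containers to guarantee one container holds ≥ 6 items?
n = (6 − 1)·75 + 1 = 376

By the generalised pigeonhole principle, to guarantee some box contains ≥ r objects we need more than (r − 1) · k objects total. Threshold: n = (r − 1) · k + 1. With r = 6 and k = 75: n = 5 · 75 + 1 = 375 + 1 = 376. For n = 375 = 5 · 75, we can put exactly 5 objects in every box, avoiding 6 in any single one — so 376 is tight.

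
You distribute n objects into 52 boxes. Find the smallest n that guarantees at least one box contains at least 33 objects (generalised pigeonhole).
n = (33 − 1)·52 + 1 = 1665

By the generalised pigeonhole principle, to guarantee some box contains ≥ r objects we need more than (r − 1) · k objects total. Threshold: n = (r − 1) · k + 1. With r = 33 and k = 52: n = 32 · 52 + 1 = 1664 + 1 = 1665. For n = 1664 = 32 · 52, we can put exactly 32 objects in every box, avoiding 33 in any single one — so 1665 is tight.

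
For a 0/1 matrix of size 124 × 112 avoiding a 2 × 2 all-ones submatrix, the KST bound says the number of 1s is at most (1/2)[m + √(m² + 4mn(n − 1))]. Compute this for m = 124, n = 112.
z(124, 112; 2, 2) ≤ (1/2)[124 + √(124² + 4·124·112·111)] = (1/2)[124 + √6181648] = 1305.146

Kővári–Sós–Turán: let r_1, ..., r_124 be the row sums and z = Σ r_i the total number of 1s. Each pair of columns can share at most one row with both entries 1 (else a 2×2 all-ones block appears), so Σ_i C(r_i, 2) ≤ C(112, 2) = 6216. By convexity Σ_i C(r_i, 2) ≥ 124·C(z/124, 2) = z(z − 124)/(2·124), giving z² − 124z − 124·112·111 ≤ 0 and hence z ≤ (1/2)[124 + √(15376 + 4·1541568)] = (1/2)[124 + √6181648] ≈ (1/2)(124 + 2486.292) = 1305.146.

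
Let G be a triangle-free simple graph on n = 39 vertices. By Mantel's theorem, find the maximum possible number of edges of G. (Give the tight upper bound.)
ex(39, K_3) = ⌊39^2/4⌋ = 380

Mantel (1907): a triangle-free graph on n vertices has at most ⌊n^2/4⌋ edges, with equality for the complete bipartite graph K_{⌊n/2⌋, ⌈n/2⌉}. For n = 39: ⌊39^2/4⌋ = ⌊1521/4⌋ = 380. The extremal graph is K_{19, 20}, which has 19·20 = 380 edges.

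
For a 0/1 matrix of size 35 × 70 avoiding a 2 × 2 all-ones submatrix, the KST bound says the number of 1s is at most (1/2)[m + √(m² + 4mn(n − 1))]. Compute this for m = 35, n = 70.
z(35, 70; 2, 2) ≤ (1/2)[35 + √(35² + 4·35·70·69)] = (1/2)[35 + √677425] = 429.0292

Kővári–Sós–Turán: let r_1, ..., r_35 be the row sums and z = Σ r_i the total number of 1s. Each pair of columns can share at most one row with both entries 1 (else a 2×2 all-ones block appears), so Σ_i C(r_i, 2) ≤ C(70, 2) = 2415. By convexity Σ_i C(r_i, 2) ≥ 35·C(z/35, 2) = z(z − 35)/(2·35), giving z² − 35z − 35·70·69 ≤ 0 and hence z ≤ (1/2)[35 + √(1225 + 4·169050)] = (1/2)[35 + √677425] ≈ (1/2)(35 + 823.0583) = 429.0292.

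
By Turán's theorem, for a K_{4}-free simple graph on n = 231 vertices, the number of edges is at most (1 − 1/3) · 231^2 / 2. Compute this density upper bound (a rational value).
Turán density bound = (2/3) · 231^2/2 = 17787

Turán's theorem: ex(n, K_{r+1}) is achieved by the complete r-partite Turán graph T(n, r) with parts as balanced as possible, and is at most (1 − 1/r) · n^2/2. For r = 3, n = 231: the density bound is (2/3) · 53361/2 = 17787. Since 3 ∣ 231, the Turán graph T(231, 3) has parts of equal size 77, and its edge count e(T(231, 3)) = 17787 attains the density bound exactly.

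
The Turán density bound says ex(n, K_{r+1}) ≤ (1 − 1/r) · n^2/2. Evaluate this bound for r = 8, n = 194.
Turán density bound = (7/8) · 194^2/2 = 65863/4 ≈ 16465.75

Turán's theorem: ex(n, K_{r+1}) is achieved by the complete r-partite Turán graph T(n, r) with parts as balanced as possible, and is at most (1 − 1/r) · n^2/2. For r = 8, n = 194: the density bound is (7/8) · 37636/2 = 65863/4 ≈ 16465.75. The integer-valued extremum is e(T(194, 8)) = 16465, which is strictly less than the density bound 65863/4 since 8 ∤ 194 (the parts of T(194, 8) cannot all be equal).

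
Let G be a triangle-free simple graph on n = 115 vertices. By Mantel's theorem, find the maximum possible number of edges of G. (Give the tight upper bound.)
ex(115, K_3) = ⌊115^2/4⌋ = 3306

Mantel (1907): a triangle-free graph on n vertices has at most ⌊n^2/4⌋ edges, with equality for the complete bipartite graph K_{⌊n/2⌋, ⌈n/2⌉}. For n = 115: ⌊115^2/4⌋ = ⌊13225/4⌋ = 3306. The extremal graph is K_{57, 58}, which has 57·58 = 3306 edges.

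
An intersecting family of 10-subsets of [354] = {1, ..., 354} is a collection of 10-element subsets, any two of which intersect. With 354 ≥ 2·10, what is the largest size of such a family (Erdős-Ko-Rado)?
max |F| = C(353, 9) = 211621036099430100

Erdős-Ko-Rado (1961): when n ≥ 2k, max |F| = C(n−1, k−1). The bound is attained by the star {A : i ∈ A} for any fixed i ∈ [n]. Here C(354−1, 10−1) = C(353, 9) = 211621036099430100.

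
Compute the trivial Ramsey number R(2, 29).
R(2, 29) = 29

R(2, k) = k for all k ≥ 2: in a 2-colouring of K_k, either some edge is red (a red K_2) or all edges are blue (a blue K_k). And K_{28} coloured all-blue has no blue K_29, so R(2, 29) > 28. Hence R(2, 29) = 29.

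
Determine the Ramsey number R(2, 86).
R(2, 86) = 86

R(2, k) = k for all k ≥ 2: in a 2-colouring of K_k, either some edge is red (a red K_2) or all edges are blue (a blue K_k). And K_{85} coloured all-blue has no blue K_86, so R(2, 86) > 85. Hence R(2, 86) = 86.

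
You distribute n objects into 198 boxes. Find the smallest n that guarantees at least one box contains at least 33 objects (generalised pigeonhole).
n = (33 − 1)·198 + 1 = 6337

By the generalised pigeonhole principle, to guarantee some box contains ≥ r objects we need more than (r − 1) · k objects total. Threshold: n = (r − 1) · k + 1. With r = 33 and k = 198: n = 32 · 198 + 1 = 6336 + 1 = 6337. For n = 6336 = 32 · 198, we can put exactly 32 objects in every box, avoiding 33 in any single one — so 6337 is tight.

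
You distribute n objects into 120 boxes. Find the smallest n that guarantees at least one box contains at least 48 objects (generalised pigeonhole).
n = (48 − 1)·120 + 1 = 5641

By the generalised pigeonhole principle, to guarantee some box contains ≥ r objects we need more than (r − 1) · k objects total. Threshold: n = (r − 1) · k + 1. With r = 48 and k = 120: n = 47 · 120 + 1 = 5640 + 1 = 5641. For n = 5640 = 47 · 120, we can put exactly 47 objects in every box, avoiding 48 in any single one — so 5641 is tight.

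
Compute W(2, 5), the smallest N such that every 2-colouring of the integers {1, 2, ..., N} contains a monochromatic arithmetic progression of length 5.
W(2, 5) = 178

This is a classical value, W(2, 5) = 178, established by combining an explicit 2-colouring of {1, ..., 177} with no monochromatic 5-AP (giving the lower bound W(2, 5) > 177) and a finite case analysis / exhaustive computer search showing every 2-colouring of {1, ..., 178} has such an AP.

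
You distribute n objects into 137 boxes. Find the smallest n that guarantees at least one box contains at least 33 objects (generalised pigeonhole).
n = (33 − 1)·137 + 1 = 4385

By the generalised pigeonhole principle, to guarantee some box contains ≥ r objects we need more than (r − 1) · k objects total. Threshold: n = (r − 1) · k + 1. With r = 33 and k = 137: n = 32 · 137 + 1 = 4384 + 1 = 4385. For n = 4384 = 32 · 137, we can put exactly 32 objects in every box, avoiding 33 in any single one — so 4385 is tight.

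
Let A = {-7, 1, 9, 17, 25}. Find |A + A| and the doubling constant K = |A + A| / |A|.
K = |A + A| / |A| = 9/5

Enumerate A + A = {a + b : a, b ∈ A}. With |A| = 5, there are |A|^2 = 25 ordered sum pairs; collecting distinct values, A + A = {-14, -6, 2, 10, 18, 26, 34, 42, 50}, so |A + A| = 9. Thus K = 9/5. Here |A + A| = 2|A| − 1 = 9, the minimum possible — so K = 9/5 is minimal, which holds iff A is an arithmetic progression.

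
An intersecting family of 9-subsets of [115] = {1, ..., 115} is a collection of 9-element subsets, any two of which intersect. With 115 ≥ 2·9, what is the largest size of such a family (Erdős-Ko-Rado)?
max |F| = C(114, 8) = 550339251858

Erdős-Ko-Rado (1961): when n ≥ 2k, max |F| = C(n−1, k−1). The bound is attained by the star {A : i ∈ A} for any fixed i ∈ [n]. Here C(115−1, 9−1) = C(114, 8) = 550339251858.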